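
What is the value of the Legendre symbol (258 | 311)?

Euler's criterion: (258/311) ≡ 258^155 (mod 311).
258^2 ≡ 10 (mod 311)
258^4 ≡ 100 (mod 311)
258^8 ≡ 48 (mod 311)
258^16 ≡ 127 (mod 311)
258^32 ≡ 268 (mod 311)
258^64 ≡ 294 (mod 311)
258^128 ≡ 289 (mod 311)
258^155 = 258^(128+16+8+2+1) ≡ 310 (mod 311).
Result is 310 ≡ −1, so (258/311) = −1.

-1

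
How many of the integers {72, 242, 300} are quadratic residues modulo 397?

(72/397) = -1 → non-residue.
(242/397) = -1 → non-residue.
(300/397) = +1 → QR.
Total quadratic residues among the 3: 1.

1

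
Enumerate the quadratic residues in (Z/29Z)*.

1 4 5 6 7 9 13 16 20 22 23 24 25 28

Square k = 1,…,14 (k and 29−k give the same square):
1²=1, 2²=4, 3²=9, 4²=16, 5²=25, 6²≡7, 7²≡20, 8²≡6, 9²≡23, 10²≡13, 11²≡5, 12²≡28, 13²≡24, 14²≡22 (mod 29).
So the quadratic residues mod 29 are {1, 4, 5, 6, 7, 9, 13, 16, 20, 22, 23, 24, 25, 28}.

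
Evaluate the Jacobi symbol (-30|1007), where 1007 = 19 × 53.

First reduce: -30 ≡ 977 (mod 1007).
Reciprocity: 977 ≡ 1 and 1007 ≡ 3 (mod 4), so (977/1007) = +(1007/977).
Reduce top mod 977: now compute (30/977).
Pull out 2: since 977 ≡ 1 (mod 8), (2/977) = +1.
Reciprocity: 15 ≡ 3 and 977 ≡ 1 (mod 4), so (15/977) = +(977/15).
Reduce top mod 15: now compute (2/15).
Pull out 2: since 15 ≡ 7 (mod 8), (2/15) = +1.
Reached (1/15) = 1. Collecting the sign flips along the way, the symbol is +1.

1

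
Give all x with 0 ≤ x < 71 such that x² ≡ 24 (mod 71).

Since 71 ≡ 3 (mod 4), a square root of 24 is 24^((71+1)/4) = 24^18 mod 71.
Repeated squaring: 24^2≡8, 24^4≡64, 24^8≡49, 24^16≡58 (mod 71).
24^18 = 24^(16+2) ≡ 38 (mod 71).
Check: 38² = 1444 ≡ 24 (mod 71). The two roots are 33 and 38.

33, 38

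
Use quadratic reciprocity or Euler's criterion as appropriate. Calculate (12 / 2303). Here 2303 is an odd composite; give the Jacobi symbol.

Pull out 2^2: since 2303 ≡ 7 (mod 8), (2/2303) = +1, so (2/2303)^2 = +1.
Reciprocity: 3 ≡ 3 and 2303 ≡ 3 (mod 4), so (3/2303) = −(2303/3).
Reduce top mod 3: now compute (2/3).
Pull out 2: since 3 ≡ 3 (mod 8), (2/3) = -1.
Reached (1/3) = 1. Collecting the sign flips along the way, the symbol is +1.

1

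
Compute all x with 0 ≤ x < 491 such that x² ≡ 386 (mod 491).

138, 353

Since 491 ≡ 3 (mod 4), a square root of 386 is 386^((491+1)/4) = 386^123 mod 491.
Repeated squaring: 386^2≡223, 386^4≡138, 386^8≡386, 386^16≡223, 386^32≡138, 386^64≡386 (mod 491).
386^123 = 386^(64+32+16+8+2+1) ≡ 138 (mod 491).
Check: 138² = 19044 ≡ 386 (mod 491). The two roots are 138 and 353.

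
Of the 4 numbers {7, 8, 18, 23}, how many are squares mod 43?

(7/43) = -1 → non-residue.
(8/43) = -1 → non-residue.
(18/43) = -1 → non-residue.
(23/43) = +1 → QR.
Total quadratic residues among the 4: 1.

1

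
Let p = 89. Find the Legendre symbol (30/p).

Pull out 2: since 89 ≡ 1 (mod 8), (2/89) = +1.
Reciprocity: 15 ≡ 3 and 89 ≡ 1 (mod 4), so (15/89) = +(89/15).
Reduce top mod 15: now compute (14/15).
Pull out 2: since 15 ≡ 7 (mod 8), (2/15) = +1.
Reciprocity: 7 ≡ 3 and 15 ≡ 3 (mod 4), so (7/15) = −(15/7).
Reduce top mod 7: now compute (1/7).
Reached (1/7) = 1. Collecting the sign flips along the way, the symbol is -1.

-1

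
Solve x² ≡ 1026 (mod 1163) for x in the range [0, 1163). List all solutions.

231, 932

Since 1163 ≡ 3 (mod 4), a square root of 1026 is 1026^((1163+1)/4) = 1026^291 mod 1163.
Repeated squaring: 1026^2≡161, 1026^4≡335, 1026^8≡577, 1026^16≡311, 1026^32≡192, 1026^64≡811, 1026^128≡626, 1026^256≡1108 (mod 1163).
1026^291 = 1026^(256+32+2+1) ≡ 932 (mod 1163).
Check: 932² = 868624 ≡ 1026 (mod 1163). The two roots are 231 and 932.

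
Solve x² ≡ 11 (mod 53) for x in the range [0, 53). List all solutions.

8, 45

53 ≡ 1 (mod 4), so we find a root by search.
Trying successive values, 8² = 64 ≡ 11 (mod 53). The other root is 53 − 8 = 45.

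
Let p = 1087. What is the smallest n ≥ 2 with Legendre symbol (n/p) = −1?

3

(2/1087) = +1, so 2 is a residue.
(3/1087) = −1, so 3 is the smallest positive non-residue mod 1087.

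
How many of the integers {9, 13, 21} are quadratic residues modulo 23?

2

(9/23) = +1 → QR.
(13/23) = +1 → QR.
(21/23) = -1 → non-residue.
Total quadratic residues among the 3: 2.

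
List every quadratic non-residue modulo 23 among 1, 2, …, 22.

Square k = 1,…,11 (k and 23−k give the same square):
1²=1, 2²=4, 3²=9, 4²=16, 5²≡2, 6²≡13, 7²≡3, 8²≡18, 9²≡12, 10²≡8, 11²≡6 (mod 23).
The residues are {1, 2, 3, 4, 6, 8, 9, 12, 13, 16, 18}; the non-residues are the remaining 11 nonzero classes.

5, 7, 10, 11, 14, 15, 17, 19, 20, 21, 22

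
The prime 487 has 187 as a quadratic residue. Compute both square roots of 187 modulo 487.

220, 267

Since 487 ≡ 3 (mod 4), a square root of 187 is 187^((487+1)/4) = 187^122 mod 487.
Repeated squaring: 187^2≡392, 187^4≡259, 187^8≡362, 187^16≡41, 187^32≡220, 187^64≡187 (mod 487).
187^122 = 187^(64+32+16+8+2) ≡ 220 (mod 487).
Check: 220² = 48400 ≡ 187 (mod 487). The two roots are 220 and 267.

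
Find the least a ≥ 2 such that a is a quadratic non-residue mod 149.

(2/149) = −1, so 2 is the smallest positive non-residue mod 149.

2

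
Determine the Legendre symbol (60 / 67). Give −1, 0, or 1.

Euler's criterion: (60/67) ≡ 60^33 (mod 67).
60^2 ≡ 49 (mod 67)
60^4 ≡ 56 (mod 67)
60^8 ≡ 54 (mod 67)
60^16 ≡ 35 (mod 67)
60^32 ≡ 19 (mod 67)
60^33 = 60^(32+1) ≡ 1 (mod 67).
Result is 1, so (60/67) = 1.

1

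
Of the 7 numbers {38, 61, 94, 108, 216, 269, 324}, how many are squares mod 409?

3

(38/409) = -1 → non-residue.
(61/409) = -1 → non-residue.
(94/409) = -1 → non-residue.
(108/409) = +1 → QR.
(216/409) = +1 → QR.
(269/409) = -1 → non-residue.
(324/409) = +1 → QR.
Total quadratic residues among the 7: 3.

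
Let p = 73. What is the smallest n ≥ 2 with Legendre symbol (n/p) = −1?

(2/73) = +1, so 2 is a residue.
(3/73) = +1, so 3 is a residue.
(4/73) = +1, so 4 is a residue.
(5/73) = −1, so 5 is the smallest positive non-residue mod 73.

5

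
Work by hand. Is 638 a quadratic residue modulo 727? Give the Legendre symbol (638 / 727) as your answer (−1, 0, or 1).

Euler's criterion: (638/727) ≡ 638^363 (mod 727).
638^2 ≡ 651 (mod 727)
638^4 ≡ 687 (mod 727)
638^8 ≡ 146 (mod 727)
638^16 ≡ 233 (mod 727)
638^32 ≡ 491 (mod 727)
638^64 ≡ 444 (mod 727)
638^128 ≡ 119 (mod 727)
638^256 ≡ 348 (mod 727)
638^363 = 638^(256+64+32+8+2+1) ≡ 1 (mod 727).
Result is 1, so (638/727) = 1.

1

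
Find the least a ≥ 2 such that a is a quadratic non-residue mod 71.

7

(2/71) = +1, so 2 is a residue.
(3/71) = +1, so 3 is a residue.
(4/71) = +1, so 4 is a residue.
(5/71) = +1, so 5 is a residue.
(6/71) = +1, so 6 is a residue.
(7/71) = −1, so 7 is the smallest positive non-residue mod 71.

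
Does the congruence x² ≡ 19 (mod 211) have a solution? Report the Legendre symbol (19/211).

1

Reciprocity: 19 ≡ 3 and 211 ≡ 3 (mod 4), so (19/211) = −(211/19).
Reduce top mod 19: now compute (2/19).
Pull out 2: since 19 ≡ 3 (mod 8), (2/19) = -1.
Reached (1/19) = 1. Collecting the sign flips along the way, the symbol is +1.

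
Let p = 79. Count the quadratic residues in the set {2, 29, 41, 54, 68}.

1

(2/79) = +1 → QR.
(29/79) = -1 → non-residue.
(41/79) = -1 → non-residue.
(54/79) = -1 → non-residue.
(68/79) = -1 → non-residue.
Total quadratic residues among the 5: 1.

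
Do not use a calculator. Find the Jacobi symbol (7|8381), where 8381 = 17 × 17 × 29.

1

Reciprocity: 7 ≡ 3 and 8381 ≡ 1 (mod 4), so (7/8381) = +(8381/7).
Reduce top mod 7: now compute (2/7).
Pull out 2: since 7 ≡ 7 (mod 8), (2/7) = +1.
Reached (1/7) = 1. Collecting the sign flips along the way, the symbol is +1.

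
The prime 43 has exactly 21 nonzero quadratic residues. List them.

Square k = 1,…,21 (k and 43−k give the same square):
1²=1, 2²=4, 3²=9, 4²=16, 5²=25, 6²=36, 7²≡6, 8²≡21, 9²≡38, 10²≡14, 11²≡35, 12²≡15, 13²≡40, 14²≡24, 15²≡10, 16²≡41, 17²≡31, 18²≡23, 19²≡17, 20²≡13, 21²≡11 (mod 43).
So the quadratic residues mod 43 are {1, 4, 6, 9, 10, 11, 13, 14, 15, 16, 17, 21, 23, 24, 25, 31, 35, 36, 38, 40, 41}.

1, 4, 6, 9, 10, 11, 13, 14, 15, 16, 17, 21, 23, 24, 25, 31, 35, 36, 38, 40, 41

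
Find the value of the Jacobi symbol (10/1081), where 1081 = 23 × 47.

1

Pull out 2: since 1081 ≡ 1 (mod 8), (2/1081) = +1.
Reciprocity: 5 ≡ 1 and 1081 ≡ 1 (mod 4), so (5/1081) = +(1081/5).
Reduce top mod 5: now compute (1/5).
Reached (1/5) = 1. Collecting the sign flips along the way, the symbol is +1.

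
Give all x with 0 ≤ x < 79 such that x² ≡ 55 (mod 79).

Since 79 ≡ 3 (mod 4), a square root of 55 is 55^((79+1)/4) = 55^20 mod 79.
Repeated squaring: 55^2≡23, 55^4≡55, 55^8≡23, 55^16≡55 (mod 79).
55^20 = 55^(16+4) ≡ 23 (mod 79).
Check: 23² = 529 ≡ 55 (mod 79). The two roots are 23 and 56.

23, 56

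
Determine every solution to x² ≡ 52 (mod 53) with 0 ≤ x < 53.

23, 30

53 ≡ 1 (mod 4), so we find a root by search.
Trying successive values, 23² = 529 ≡ 52 (mod 53). The other root is 53 − 23 = 30.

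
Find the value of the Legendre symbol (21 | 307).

-1

Reciprocity: 21 ≡ 1 and 307 ≡ 3 (mod 4), so (21/307) = +(307/21).
Reduce top mod 21: now compute (13/21).
Reciprocity: 13 ≡ 1 and 21 ≡ 1 (mod 4), so (13/21) = +(21/13).
Reduce top mod 13: now compute (8/13).
Pull out 2^3: since 13 ≡ 5 (mod 8), (2/13) = -1, so (2/13)^3 = -1.
Reached (1/13) = 1. Collecting the sign flips along the way, the symbol is -1.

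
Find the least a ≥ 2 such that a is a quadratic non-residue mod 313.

5

(2/313) = +1, so 2 is a residue.
(3/313) = +1, so 3 is a residue.
(4/313) = +1, so 4 is a residue.
(5/313) = −1, so 5 is the smallest positive non-residue mod 313.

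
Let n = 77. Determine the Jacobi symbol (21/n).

0

Reciprocity: 21 ≡ 1 and 77 ≡ 1 (mod 4), so (21/77) = +(77/21).
Reduce top mod 21: now compute (14/21).
Pull out 2: since 21 ≡ 5 (mod 8), (2/21) = -1.
Reciprocity: 7 ≡ 3 and 21 ≡ 1 (mod 4), so (7/21) = +(21/7).
Reduce top mod 7: now compute (0/7).
Top reduces to 0: gcd > 1, so the symbol is 0.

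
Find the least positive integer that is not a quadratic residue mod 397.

2

(2/397) = −1, so 2 is the smallest positive non-residue mod 397.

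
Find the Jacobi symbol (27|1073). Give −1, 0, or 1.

-1

Reciprocity: 27 ≡ 3 and 1073 ≡ 1 (mod 4), so (27/1073) = +(1073/27).
Reduce top mod 27: now compute (20/27).
Pull out 2^2: since 27 ≡ 3 (mod 8), (2/27) = -1, so (2/27)^2 = +1.
Reciprocity: 5 ≡ 1 and 27 ≡ 3 (mod 4), so (5/27) = +(27/5).
Reduce top mod 5: now compute (2/5).
Pull out 2: since 5 ≡ 5 (mod 8), (2/5) = -1.
Reached (1/5) = 1. Collecting the sign flips along the way, the symbol is -1.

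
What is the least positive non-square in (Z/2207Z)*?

(2/2207) = +1, so 2 is a residue.
(3/2207) = +1, so 3 is a residue.
(4/2207) = +1, so 4 is a residue.
(5/2207) = −1, so 5 is the smallest positive non-residue mod 2207.

5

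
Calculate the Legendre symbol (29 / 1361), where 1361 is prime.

Reciprocity: 29 ≡ 1 and 1361 ≡ 1 (mod 4), so (29/1361) = +(1361/29).
Reduce top mod 29: now compute (27/29).
Reciprocity: 27 ≡ 3 and 29 ≡ 1 (mod 4), so (27/29) = +(29/27).
Reduce top mod 27: now compute (2/27).
Pull out 2: since 27 ≡ 3 (mod 8), (2/27) = -1.
Reached (1/27) = 1. Collecting the sign flips along the way, the symbol is -1.

-1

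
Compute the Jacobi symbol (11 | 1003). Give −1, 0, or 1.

Reciprocity: 11 ≡ 3 and 1003 ≡ 3 (mod 4), so (11/1003) = −(1003/11).
Reduce top mod 11: now compute (2/11).
Pull out 2: since 11 ≡ 3 (mod 8), (2/11) = -1.
Reached (1/11) = 1. Collecting the sign flips along the way, the symbol is +1.

1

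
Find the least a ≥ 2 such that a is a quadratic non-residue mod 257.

3

(2/257) = +1, so 2 is a residue.
(3/257) = −1, so 3 is the smallest positive non-residue mod 257.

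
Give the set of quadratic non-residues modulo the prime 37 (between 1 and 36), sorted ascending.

Square k = 1,…,18 (k and 37−k give the same square):
1²=1, 2²=4, 3²=9, 4²=16, 5²=25, 6²=36, 7²≡12, 8²≡27, 9²≡7, 10²≡26, 11²≡10, 12²≡33, 13²≡21, 14²≡11, 15²≡3, 16²≡34, 17²≡30, 18²≡28 (mod 37).
The residues are {1, 3, 4, 7, 9, 10, 11, 12, 16, 21, 25, 26, 27, 28, 30, 33, 34, 36}; the non-residues are the remaining 18 nonzero classes.

2, 5, 6, 8, 13, 14, 15, 17, 18, 19, 20, 22, 23, 24, 29, 31, 32, 35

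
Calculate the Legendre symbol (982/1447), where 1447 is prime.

-1

Pull out 2: since 1447 ≡ 7 (mod 8), (2/1447) = +1.
Reciprocity: 491 ≡ 3 and 1447 ≡ 3 (mod 4), so (491/1447) = −(1447/491).
Reduce top mod 491: now compute (465/491).
Reciprocity: 465 ≡ 1 and 491 ≡ 3 (mod 4), so (465/491) = +(491/465).
Reduce top mod 465: now compute (26/465).
Pull out 2: since 465 ≡ 1 (mod 8), (2/465) = +1.
Reciprocity: 13 ≡ 1 and 465 ≡ 1 (mod 4), so (13/465) = +(465/13).
Reduce top mod 13: now compute (10/13).
Pull out 2: since 13 ≡ 5 (mod 8), (2/13) = -1.
Reciprocity: 5 ≡ 1 and 13 ≡ 1 (mod 4), so (5/13) = +(13/5).
Reduce top mod 5: now compute (3/5).
Reciprocity: 3 ≡ 3 and 5 ≡ 1 (mod 4), so (3/5) = +(5/3).
Reduce top mod 3: now compute (2/3).
Pull out 2: since 3 ≡ 3 (mod 8), (2/3) = -1.
Reached (1/3) = 1. Collecting the sign flips along the way, the symbol is -1.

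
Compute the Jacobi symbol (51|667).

Reciprocity: 51 ≡ 3 and 667 ≡ 3 (mod 4), so (51/667) = −(667/51).
Reduce top mod 51: now compute (4/51).
Pull out 2^2: since 51 ≡ 3 (mod 8), (2/51) = -1, so (2/51)^2 = +1.
Reached (1/51) = 1. Collecting the sign flips along the way, the symbol is -1.

-1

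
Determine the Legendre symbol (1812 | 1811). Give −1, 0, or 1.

First reduce: 1812 ≡ 1 (mod 1811).
Reached (1/1811) = 1. Collecting the sign flips along the way, the symbol is +1.

1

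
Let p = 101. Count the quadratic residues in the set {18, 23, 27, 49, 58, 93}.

(18/101) = -1 → non-residue.
(23/101) = +1 → QR.
(27/101) = -1 → non-residue.
(49/101) = +1 → QR.
(58/101) = +1 → QR.
(93/101) = -1 → non-residue.
Total quadratic residues among the 6: 3.

3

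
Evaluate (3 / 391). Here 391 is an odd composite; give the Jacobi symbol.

-1

Reciprocity: 3 ≡ 3 and 391 ≡ 3 (mod 4), so (3/391) = −(391/3).
Reduce top mod 3: now compute (1/3).
Reached (1/3) = 1. Collecting the sign flips along the way, the symbol is -1.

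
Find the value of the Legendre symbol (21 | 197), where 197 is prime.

Reciprocity: 21 ≡ 1 and 197 ≡ 1 (mod 4), so (21/197) = +(197/21).
Reduce top mod 21: now compute (8/21).
Pull out 2^3: since 21 ≡ 5 (mod 8), (2/21) = -1, so (2/21)^3 = -1.
Reached (1/21) = 1. Collecting the sign flips along the way, the symbol is -1.

-1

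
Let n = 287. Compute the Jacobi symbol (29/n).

Reciprocity: 29 ≡ 1 and 287 ≡ 3 (mod 4), so (29/287) = +(287/29).
Reduce top mod 29: now compute (26/29).
Pull out 2: since 29 ≡ 5 (mod 8), (2/29) = -1.
Reciprocity: 13 ≡ 1 and 29 ≡ 1 (mod 4), so (13/29) = +(29/13).
Reduce top mod 13: now compute (3/13).
Reciprocity: 3 ≡ 3 and 13 ≡ 1 (mod 4), so (3/13) = +(13/3).
Reduce top mod 3: now compute (1/3).
Reached (1/3) = 1. Collecting the sign flips along the way, the symbol is -1.

-1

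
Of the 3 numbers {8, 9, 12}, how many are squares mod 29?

1

(8/29) = -1 → non-residue.
(9/29) = +1 → QR.
(12/29) = -1 → non-residue.
Total quadratic residues among the 3: 1.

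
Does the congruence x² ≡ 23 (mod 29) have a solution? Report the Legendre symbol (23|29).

Reciprocity: 23 ≡ 3 and 29 ≡ 1 (mod 4), so (23/29) = +(29/23).
Reduce top mod 23: now compute (6/23).
Pull out 2: since 23 ≡ 7 (mod 8), (2/23) = +1.
Reciprocity: 3 ≡ 3 and 23 ≡ 3 (mod 4), so (3/23) = −(23/3).
Reduce top mod 3: now compute (2/3).
Pull out 2: since 3 ≡ 3 (mod 8), (2/3) = -1.
Reached (1/3) = 1. Collecting the sign flips along the way, the symbol is +1.

1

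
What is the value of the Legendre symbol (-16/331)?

First reduce: -16 ≡ 315 (mod 331).
Reciprocity: 315 ≡ 3 and 331 ≡ 3 (mod 4), so (315/331) = −(331/315).
Reduce top mod 315: now compute (16/315).
Pull out 2^4: since 315 ≡ 3 (mod 8), (2/315) = -1, so (2/315)^4 = +1.
Reached (1/315) = 1. Collecting the sign flips along the way, the symbol is -1.

-1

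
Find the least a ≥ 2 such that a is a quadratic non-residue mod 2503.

(2/2503) = +1, so 2 is a residue.
(3/2503) = −1, so 3 is the smallest positive non-residue mod 2503.

3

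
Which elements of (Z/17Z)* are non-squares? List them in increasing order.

Square k = 1,…,8 (k and 17−k give the same square):
1²=1, 2²=4, 3²=9, 4²=16, 5²≡8, 6²≡2, 7²≡15, 8²≡13 (mod 17).
The residues are {1, 2, 4, 8, 9, 13, 15, 16}; the non-residues are the remaining 8 nonzero classes.

3,5,6,7,10,11,12,14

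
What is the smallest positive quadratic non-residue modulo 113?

3

(2/113) = +1, so 2 is a residue.
(3/113) = −1, so 3 is the smallest positive non-residue mod 113.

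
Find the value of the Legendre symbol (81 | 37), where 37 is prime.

First reduce: 81 ≡ 7 (mod 37).
Reciprocity: 7 ≡ 3 and 37 ≡ 1 (mod 4), so (7/37) = +(37/7).
Reduce top mod 7: now compute (2/7).
Pull out 2: since 7 ≡ 7 (mod 8), (2/7) = +1.
Reached (1/7) = 1. Collecting the sign flips along the way, the symbol is +1.

1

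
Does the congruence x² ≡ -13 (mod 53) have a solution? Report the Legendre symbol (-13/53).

First reduce: -13 ≡ 40 (mod 53).
Pull out 2^3: since 53 ≡ 5 (mod 8), (2/53) = -1, so (2/53)^3 = -1.
Reciprocity: 5 ≡ 1 and 53 ≡ 1 (mod 4), so (5/53) = +(53/5).
Reduce top mod 5: now compute (3/5).
Reciprocity: 3 ≡ 3 and 5 ≡ 1 (mod 4), so (3/5) = +(5/3).
Reduce top mod 3: now compute (2/3).
Pull out 2: since 3 ≡ 3 (mod 8), (2/3) = -1.
Reached (1/3) = 1. Collecting the sign flips along the way, the symbol is +1.

1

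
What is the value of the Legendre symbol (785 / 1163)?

Reciprocity: 785 ≡ 1 and 1163 ≡ 3 (mod 4), so (785/1163) = +(1163/785).
Reduce top mod 785: now compute (378/785).
Pull out 2: since 785 ≡ 1 (mod 8), (2/785) = +1.
Reciprocity: 189 ≡ 1 and 785 ≡ 1 (mod 4), so (189/785) = +(785/189).
Reduce top mod 189: now compute (29/189).
Reciprocity: 29 ≡ 1 and 189 ≡ 1 (mod 4), so (29/189) = +(189/29).
Reduce top mod 29: now compute (15/29).
Reciprocity: 15 ≡ 3 and 29 ≡ 1 (mod 4), so (15/29) = +(29/15).
Reduce top mod 15: now compute (14/15).
Pull out 2: since 15 ≡ 7 (mod 8), (2/15) = +1.
Reciprocity: 7 ≡ 3 and 15 ≡ 3 (mod 4), so (7/15) = −(15/7).
Reduce top mod 7: now compute (1/7).
Reached (1/7) = 1. Collecting the sign flips along the way, the symbol is -1.

-1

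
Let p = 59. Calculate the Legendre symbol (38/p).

Euler's criterion: (38/59) ≡ 38^29 (mod 59).
38^2 ≡ 28 (mod 59)
38^4 ≡ 17 (mod 59)
38^8 ≡ 53 (mod 59)
38^16 ≡ 36 (mod 59)
38^29 = 38^(16+8+4+1) ≡ 58 (mod 59).
Result is 58 ≡ −1, so (38/59) = −1.

-1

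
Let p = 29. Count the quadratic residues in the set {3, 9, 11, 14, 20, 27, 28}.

3

(3/29) = -1 → non-residue.
(9/29) = +1 → QR.
(11/29) = -1 → non-residue.
(14/29) = -1 → non-residue.
(20/29) = +1 → QR.
(27/29) = -1 → non-residue.
(28/29) = +1 → QR.
Total quadratic residues among the 7: 3.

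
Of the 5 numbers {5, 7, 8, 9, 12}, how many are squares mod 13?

(5/13) = -1 → non-residue.
(7/13) = -1 → non-residue.
(8/13) = -1 → non-residue.
(9/13) = +1 → QR.
(12/13) = +1 → QR.
Total quadratic residues among the 5: 2.

2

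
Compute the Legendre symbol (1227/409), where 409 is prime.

First reduce: 1227 ≡ 0 (mod 409).
Top reduces to 0: gcd > 1, so the symbol is 0.

0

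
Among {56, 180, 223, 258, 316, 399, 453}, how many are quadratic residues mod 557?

3

(56/557) = -1 → non-residue.
(180/557) = -1 → non-residue.
(223/557) = -1 → non-residue.
(258/557) = +1 → QR.
(316/557) = +1 → QR.
(399/557) = -1 → non-residue.
(453/557) = +1 → QR.
Total quadratic residues among the 7: 3.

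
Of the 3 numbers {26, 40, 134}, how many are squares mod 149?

(26/149) = +1 → QR.
(40/149) = -1 → non-residue.
(134/149) = -1 → non-residue.
Total quadratic residues among the 3: 1.

1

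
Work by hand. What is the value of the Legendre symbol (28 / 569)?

Pull out 2^2: since 569 ≡ 1 (mod 8), (2/569) = +1, so (2/569)^2 = +1.
Reciprocity: 7 ≡ 3 and 569 ≡ 1 (mod 4), so (7/569) = +(569/7).
Reduce top mod 7: now compute (2/7).
Pull out 2: since 7 ≡ 7 (mod 8), (2/7) = +1.
Reached (1/7) = 1. Collecting the sign flips along the way, the symbol is +1.

1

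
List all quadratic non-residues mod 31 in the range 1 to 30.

3,6,11,12,13,15,17,21,22,23,24,26,27,29,30

Square k = 1,…,15 (k and 31−k give the same square):
1²=1, 2²=4, 3²=9, 4²=16, 5²=25, 6²≡5, 7²≡18, 8²≡2, 9²≡19, 10²≡7, 11²≡28, 12²≡20, 13²≡14, 14²≡10, 15²≡8 (mod 31).
The residues are {1, 2, 4, 5, 7, 8, 9, 10, 14, 16, 18, 19, 20, 25, 28}; the non-residues are the remaining 15 nonzero classes.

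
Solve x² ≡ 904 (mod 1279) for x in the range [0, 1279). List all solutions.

564, 715

Since 1279 ≡ 3 (mod 4), a square root of 904 is 904^((1279+1)/4) = 904^320 mod 1279.
Repeated squaring: 904^2≡1214, 904^4≡388, 904^8≡901, 904^16≡915, 904^32≡759, 904^64≡531, 904^128≡581, 904^256≡1184 (mod 1279).
904^320 = 904^(256+64) ≡ 715 (mod 1279).
Check: 715² = 511225 ≡ 904 (mod 1279). The two roots are 564 and 715.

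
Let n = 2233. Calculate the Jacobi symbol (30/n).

Pull out 2: since 2233 ≡ 1 (mod 8), (2/2233) = +1.
Reciprocity: 15 ≡ 3 and 2233 ≡ 1 (mod 4), so (15/2233) = +(2233/15).
Reduce top mod 15: now compute (13/15).
Reciprocity: 13 ≡ 1 and 15 ≡ 3 (mod 4), so (13/15) = +(15/13).
Reduce top mod 13: now compute (2/13).
Pull out 2: since 13 ≡ 5 (mod 8), (2/13) = -1.
Reached (1/13) = 1. Collecting the sign flips along the way, the symbol is -1.

-1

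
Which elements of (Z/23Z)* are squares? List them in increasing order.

1, 2, 3, 4, 6, 8, 9, 12, 13, 16, 18

Square k = 1,…,11 (k and 23−k give the same square):
1²=1, 2²=4, 3²=9, 4²=16, 5²≡2, 6²≡13, 7²≡3, 8²≡18, 9²≡12, 10²≡8, 11²≡6 (mod 23).
So the quadratic residues mod 23 are {1, 2, 3, 4, 6, 8, 9, 12, 13, 16, 18}.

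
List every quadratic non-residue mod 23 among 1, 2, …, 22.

5, 7, 10, 11, 14, 15, 17, 19, 20, 21, 22

Square k = 1,…,11 (k and 23−k give the same square):
1²=1, 2²=4, 3²=9, 4²=16, 5²≡2, 6²≡13, 7²≡3, 8²≡18, 9²≡12, 10²≡8, 11²≡6 (mod 23).
The residues are {1, 2, 3, 4, 6, 8, 9, 12, 13, 16, 18}; the non-residues are the remaining 11 nonzero classes.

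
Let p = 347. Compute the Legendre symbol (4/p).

Euler's criterion: (4/347) ≡ 4^173 (mod 347).
4^2 ≡ 16 (mod 347)
4^4 ≡ 256 (mod 347)
4^8 ≡ 300 (mod 347)
4^16 ≡ 127 (mod 347)
4^32 ≡ 167 (mod 347)
4^64 ≡ 129 (mod 347)
4^128 ≡ 332 (mod 347)
4^173 = 4^(128+32+8+4+1) ≡ 1 (mod 347).
Result is 1, so (4/347) = 1.

1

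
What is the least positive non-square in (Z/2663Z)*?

5

(2/2663) = +1, so 2 is a residue.
(3/2663) = +1, so 3 is a residue.
(4/2663) = +1, so 4 is a residue.
(5/2663) = −1, so 5 is the smallest positive non-residue mod 2663.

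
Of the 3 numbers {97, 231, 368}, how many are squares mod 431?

2

(97/431) = +1 → QR.
(231/431) = -1 → non-residue.
(368/431) = +1 → QR.
Total quadratic residues among the 3: 2.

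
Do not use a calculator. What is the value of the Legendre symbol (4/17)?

Pull out 2^2: since 17 ≡ 1 (mod 8), (2/17) = +1, so (2/17)^2 = +1.
Reached (1/17) = 1. Collecting the sign flips along the way, the symbol is +1.

1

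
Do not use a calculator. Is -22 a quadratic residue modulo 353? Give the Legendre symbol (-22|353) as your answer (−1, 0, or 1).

1

First reduce: -22 ≡ 331 (mod 353).
Reciprocity: 331 ≡ 3 and 353 ≡ 1 (mod 4), so (331/353) = +(353/331).
Reduce top mod 331: now compute (22/331).
Pull out 2: since 331 ≡ 3 (mod 8), (2/331) = -1.
Reciprocity: 11 ≡ 3 and 331 ≡ 3 (mod 4), so (11/331) = −(331/11).
Reduce top mod 11: now compute (1/11).
Reached (1/11) = 1. Collecting the sign flips along the way, the symbol is +1.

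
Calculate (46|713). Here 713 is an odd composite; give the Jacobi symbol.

Pull out 2: since 713 ≡ 1 (mod 8), (2/713) = +1.
Reciprocity: 23 ≡ 3 and 713 ≡ 1 (mod 4), so (23/713) = +(713/23).
Reduce top mod 23: now compute (0/23).
Top reduces to 0: gcd > 1, so the symbol is 0.

0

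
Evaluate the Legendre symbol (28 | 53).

1

Euler's criterion: (28/53) ≡ 28^26 (mod 53).
28^2 ≡ 42 (mod 53)
28^4 ≡ 15 (mod 53)
28^8 ≡ 13 (mod 53)
28^16 ≡ 10 (mod 53)
28^26 = 28^(16+8+2) ≡ 1 (mod 53).
Result is 1, so (28/53) = 1.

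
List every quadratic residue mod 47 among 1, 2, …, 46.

1, 2, 3, 4, 6, 7, 8, 9, 12, 14, 16, 17, 18, 21, 24, 25, 27, 28, 32, 34, 36, 37, 42

Square k = 1,…,23 (k and 47−k give the same square):
1²=1, 2²=4, 3²=9, 4²=16, 5²=25, 6²=36, 7²≡2, 8²≡17, 9²≡34, 10²≡6, 11²≡27, 12²≡3, 13²≡28, 14²≡8, 15²≡37, 16²≡21, 17²≡7, 18²≡42, 19²≡32, 20²≡24, 21²≡18, 22²≡14, 23²≡12 (mod 47).
So the quadratic residues mod 47 are {1, 2, 3, 4, 6, 7, 8, 9, 12, 14, 16, 17, 18, 21, 24, 25, 27, 28, 32, 34, 36, 37, 42}.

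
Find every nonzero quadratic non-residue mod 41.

Square k = 1,…,20 (k and 41−k give the same square):
1²=1, 2²=4, 3²=9, 4²=16, 5²=25, 6²=36, 7²≡8, 8²≡23, 9²≡40, 10²≡18, 11²≡39, 12²≡21, 13²≡5, 14²≡32, 15²≡20, 16²≡10, 17²≡2, 18²≡37, 19²≡33, 20²≡31 (mod 41).
The residues are {1, 2, 4, 5, 8, 9, 10, 16, 18, 20, 21, 23, 25, 31, 32, 33, 36, 37, 39, 40}; the non-residues are the remaining 20 nonzero classes.

3, 6, 7, 11, 12, 13, 14, 15, 17, 19, 22, 24, 26, 27, 28, 29, 30, 34, 35, 38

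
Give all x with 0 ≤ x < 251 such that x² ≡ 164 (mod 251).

72, 179

Since 251 ≡ 3 (mod 4), a square root of 164 is 164^((251+1)/4) = 164^63 mod 251.
Repeated squaring: 164^2≡39, 164^4≡15, 164^8≡225, 164^16≡174, 164^32≡156 (mod 251).
164^63 = 164^(32+16+8+4+2+1) ≡ 179 (mod 251).
Check: 179² = 32041 ≡ 164 (mod 251). The two roots are 72 and 179.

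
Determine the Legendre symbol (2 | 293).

-1

Euler's criterion: (2/293) ≡ 2^146 (mod 293).
2^2 ≡ 4 (mod 293)
2^4 ≡ 16 (mod 293)
2^8 ≡ 256 (mod 293)
2^16 ≡ 197 (mod 293)
2^32 ≡ 133 (mod 293)
2^64 ≡ 109 (mod 293)
2^128 ≡ 161 (mod 293)
2^146 = 2^(128+16+2) ≡ 292 (mod 293).
Result is 292 ≡ −1, so (2/293) = −1.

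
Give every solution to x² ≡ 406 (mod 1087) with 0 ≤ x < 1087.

Since 1087 ≡ 3 (mod 4), a square root of 406 is 406^((1087+1)/4) = 406^272 mod 1087.
Repeated squaring: 406^2≡699, 406^4≡538, 406^8≡302, 406^16≡983, 406^32≡1033, 406^64≡742, 406^128≡542, 406^256≡274 (mod 1087).
406^272 = 406^(256+16) ≡ 853 (mod 1087).
Check: 853² = 727609 ≡ 406 (mod 1087). The two roots are 234 and 853.

234, 853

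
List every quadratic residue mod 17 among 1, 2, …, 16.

Square k = 1,…,8 (k and 17−k give the same square):
1²=1, 2²=4, 3²=9, 4²=16, 5²≡8, 6²≡2, 7²≡15, 8²≡13 (mod 17).
So the quadratic residues mod 17 are {1, 2, 4, 8, 9, 13, 15, 16}.

1,2,4,8,9,13,15,16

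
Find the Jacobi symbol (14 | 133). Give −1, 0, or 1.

0

Pull out 2: since 133 ≡ 5 (mod 8), (2/133) = -1.
Reciprocity: 7 ≡ 3 and 133 ≡ 1 (mod 4), so (7/133) = +(133/7).
Reduce top mod 7: now compute (0/7).
Top reduces to 0: gcd > 1, so the symbol is 0.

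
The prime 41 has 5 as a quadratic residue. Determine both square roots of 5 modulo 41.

41 ≡ 1 (mod 4), so we find a root by search.
Trying successive values, 13² = 169 ≡ 5 (mod 41). The other root is 41 − 13 = 28.

13, 28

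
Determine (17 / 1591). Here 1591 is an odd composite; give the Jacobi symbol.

-1

Reciprocity: 17 ≡ 1 and 1591 ≡ 3 (mod 4), so (17/1591) = +(1591/17).
Reduce top mod 17: now compute (10/17).
Pull out 2: since 17 ≡ 1 (mod 8), (2/17) = +1.
Reciprocity: 5 ≡ 1 and 17 ≡ 1 (mod 4), so (5/17) = +(17/5).
Reduce top mod 5: now compute (2/5).
Pull out 2: since 5 ≡ 5 (mod 8), (2/5) = -1.
Reached (1/5) = 1. Collecting the sign flips along the way, the symbol is -1.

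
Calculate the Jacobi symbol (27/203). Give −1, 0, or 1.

Reciprocity: 27 ≡ 3 and 203 ≡ 3 (mod 4), so (27/203) = −(203/27).
Reduce top mod 27: now compute (14/27).
Pull out 2: since 27 ≡ 3 (mod 8), (2/27) = -1.
Reciprocity: 7 ≡ 3 and 27 ≡ 3 (mod 4), so (7/27) = −(27/7).
Reduce top mod 7: now compute (6/7).
Pull out 2: since 7 ≡ 7 (mod 8), (2/7) = +1.
Reciprocity: 3 ≡ 3 and 7 ≡ 3 (mod 4), so (3/7) = −(7/3).
Reduce top mod 3: now compute (1/3).
Reached (1/3) = 1. Collecting the sign flips along the way, the symbol is +1.

1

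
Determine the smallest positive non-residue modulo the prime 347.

2

(2/347) = −1, so 2 is the smallest positive non-residue mod 347.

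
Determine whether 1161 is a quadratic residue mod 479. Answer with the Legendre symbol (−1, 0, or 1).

First reduce: 1161 ≡ 203 (mod 479).
Reciprocity: 203 ≡ 3 and 479 ≡ 3 (mod 4), so (203/479) = −(479/203).
Reduce top mod 203: now compute (73/203).
Reciprocity: 73 ≡ 1 and 203 ≡ 3 (mod 4), so (73/203) = +(203/73).
Reduce top mod 73: now compute (57/73).
Reciprocity: 57 ≡ 1 and 73 ≡ 1 (mod 4), so (57/73) = +(73/57).
Reduce top mod 57: now compute (16/57).
Pull out 2^4: since 57 ≡ 1 (mod 8), (2/57) = +1, so (2/57)^4 = +1.
Reached (1/57) = 1. Collecting the sign flips along the way, the symbol is -1.

-1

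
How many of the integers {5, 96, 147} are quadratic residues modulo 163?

(5/163) = -1 → non-residue.
(96/163) = +1 → QR.
(147/163) = -1 → non-residue.
Total quadratic residues among the 3: 1.

1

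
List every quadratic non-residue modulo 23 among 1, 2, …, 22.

Square k = 1,…,11 (k and 23−k give the same square):
1²=1, 2²=4, 3²=9, 4²=16, 5²≡2, 6²≡13, 7²≡3, 8²≡18, 9²≡12, 10²≡8, 11²≡6 (mod 23).
The residues are {1, 2, 3, 4, 6, 8, 9, 12, 13, 16, 18}; the non-residues are the remaining 11 nonzero classes.

5,7,10,11,14,15,17,19,20,21,22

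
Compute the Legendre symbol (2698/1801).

1

First reduce: 2698 ≡ 897 (mod 1801).
Reciprocity: 897 ≡ 1 and 1801 ≡ 1 (mod 4), so (897/1801) = +(1801/897).
Reduce top mod 897: now compute (7/897).
Reciprocity: 7 ≡ 3 and 897 ≡ 1 (mod 4), so (7/897) = +(897/7).
Reduce top mod 7: now compute (1/7).
Reached (1/7) = 1. Collecting the sign flips along the way, the symbol is +1.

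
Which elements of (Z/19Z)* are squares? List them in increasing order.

1,4,5,6,7,9,11,16,17

Square k = 1,…,9 (k and 19−k give the same square):
1²=1, 2²=4, 3²=9, 4²=16, 5²≡6, 6²≡17, 7²≡11, 8²≡7, 9²≡5 (mod 19).
So the quadratic residues mod 19 are {1, 4, 5, 6, 7, 9, 11, 16, 17}.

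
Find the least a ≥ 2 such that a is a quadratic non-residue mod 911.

(2/911) = +1, so 2 is a residue.
(3/911) = +1, so 3 is a residue.
(4/911) = +1, so 4 is a residue.
(5/911) = +1, so 5 is a residue.
(6/911) = +1, so 6 is a residue.
(7/911) = −1, so 7 is the smallest positive non-residue mod 911.

7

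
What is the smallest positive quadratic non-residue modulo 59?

(2/59) = −1, so 2 is the smallest positive non-residue mod 59.

2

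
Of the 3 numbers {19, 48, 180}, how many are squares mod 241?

(19/241) = -1 → non-residue.
(48/241) = +1 → QR.
(180/241) = +1 → QR.
Total quadratic residues among the 3: 2.

2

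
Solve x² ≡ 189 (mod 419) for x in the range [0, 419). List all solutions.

Since 419 ≡ 3 (mod 4), a square root of 189 is 189^((419+1)/4) = 189^105 mod 419.
Repeated squaring: 189^2≡106, 189^4≡342, 189^8≡63, 189^16≡198, 189^32≡237, 189^64≡23 (mod 419).
189^105 = 189^(64+32+8+1) ≡ 281 (mod 419).
Check: 281² = 78961 ≡ 189 (mod 419). The two roots are 138 and 281.

138, 281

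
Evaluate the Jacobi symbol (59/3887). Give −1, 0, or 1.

1

Reciprocity: 59 ≡ 3 and 3887 ≡ 3 (mod 4), so (59/3887) = −(3887/59).
Reduce top mod 59: now compute (52/59).
Pull out 2^2: since 59 ≡ 3 (mod 8), (2/59) = -1, so (2/59)^2 = +1.
Reciprocity: 13 ≡ 1 and 59 ≡ 3 (mod 4), so (13/59) = +(59/13).
Reduce top mod 13: now compute (7/13).
Reciprocity: 7 ≡ 3 and 13 ≡ 1 (mod 4), so (7/13) = +(13/7).
Reduce top mod 7: now compute (6/7).
Pull out 2: since 7 ≡ 7 (mod 8), (2/7) = +1.
Reciprocity: 3 ≡ 3 and 7 ≡ 3 (mod 4), so (3/7) = −(7/3).
Reduce top mod 3: now compute (1/3).
Reached (1/3) = 1. Collecting the sign flips along the way, the symbol is +1.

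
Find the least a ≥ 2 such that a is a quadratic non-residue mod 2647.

3

(2/2647) = +1, so 2 is a residue.
(3/2647) = −1, so 3 is the smallest positive non-residue mod 2647.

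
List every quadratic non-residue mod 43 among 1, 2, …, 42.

2,3,5,7,8,12,18,19,20,22,26,27,28,29,30,32,33,34,37,39,42

Square k = 1,…,21 (k and 43−k give the same square):
1²=1, 2²=4, 3²=9, 4²=16, 5²=25, 6²=36, 7²≡6, 8²≡21, 9²≡38, 10²≡14, 11²≡35, 12²≡15, 13²≡40, 14²≡24, 15²≡10, 16²≡41, 17²≡31, 18²≡23, 19²≡17, 20²≡13, 21²≡11 (mod 43).
The residues are {1, 4, 6, 9, 10, 11, 13, 14, 15, 16, 17, 21, 23, 24, 25, 31, 35, 36, 38, 40, 41}; the non-residues are the remaining 21 nonzero classes.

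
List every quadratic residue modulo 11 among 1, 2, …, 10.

Square k = 1,…,5 (k and 11−k give the same square):
1²=1, 2²=4, 3²=9, 4²≡5, 5²≡3 (mod 11).
So the quadratic residues mod 11 are {1, 3, 4, 5, 9}.

1, 3, 4, 5, 9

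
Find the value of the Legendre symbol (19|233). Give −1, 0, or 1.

1

Reciprocity: 19 ≡ 3 and 233 ≡ 1 (mod 4), so (19/233) = +(233/19).
Reduce top mod 19: now compute (5/19).
Reciprocity: 5 ≡ 1 and 19 ≡ 3 (mod 4), so (5/19) = +(19/5).
Reduce top mod 5: now compute (4/5).
Pull out 2^2: since 5 ≡ 5 (mod 8), (2/5) = -1, so (2/5)^2 = +1.
Reached (1/5) = 1. Collecting the sign flips along the way, the symbol is +1.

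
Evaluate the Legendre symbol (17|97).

Euler's criterion: (17/97) ≡ 17^48 (mod 97).
17^2 ≡ 95 (mod 97)
17^4 ≡ 4 (mod 97)
17^8 ≡ 16 (mod 97)
17^16 ≡ 62 (mod 97)
17^32 ≡ 61 (mod 97)
17^48 = 17^(32+16) ≡ 96 (mod 97).
Result is 96 ≡ −1, so (17/97) = −1.

-1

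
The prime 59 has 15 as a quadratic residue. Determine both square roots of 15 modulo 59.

29, 30

Since 59 ≡ 3 (mod 4), a square root of 15 is 15^((59+1)/4) = 15^15 mod 59.
Repeated squaring: 15^2≡48, 15^4≡3, 15^8≡9 (mod 59).
15^15 = 15^(8+4+2+1) ≡ 29 (mod 59).
Check: 29² = 841 ≡ 15 (mod 59). The two roots are 29 and 30.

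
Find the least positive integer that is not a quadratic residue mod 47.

(2/47) = +1, so 2 is a residue.
(3/47) = +1, so 3 is a residue.
(4/47) = +1, so 4 is a residue.
(5/47) = −1, so 5 is the smallest positive non-residue mod 47.

5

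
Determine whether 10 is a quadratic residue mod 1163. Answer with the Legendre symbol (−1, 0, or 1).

Euler's criterion: (10/1163) ≡ 10^581 (mod 1163).
10^2 ≡ 100 (mod 1163)
10^4 ≡ 696 (mod 1163)
10^8 ≡ 608 (mod 1163)
10^16 ≡ 993 (mod 1163)
10^32 ≡ 988 (mod 1163)
10^64 ≡ 387 (mod 1163)
10^128 ≡ 905 (mod 1163)
10^256 ≡ 273 (mod 1163)
10^512 ≡ 97 (mod 1163)
10^581 = 10^(512+64+4+1) ≡ 1 (mod 1163).
Result is 1, so (10/1163) = 1.

1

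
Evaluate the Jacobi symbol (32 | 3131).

Pull out 2^5: since 3131 ≡ 3 (mod 8), (2/3131) = -1, so (2/3131)^5 = -1.
Reached (1/3131) = 1. Collecting the sign flips along the way, the symbol is -1.

-1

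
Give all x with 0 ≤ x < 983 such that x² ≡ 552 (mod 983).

474, 509

Since 983 ≡ 3 (mod 4), a square root of 552 is 552^((983+1)/4) = 552^246 mod 983.
Repeated squaring: 552^2≡957, 552^4≡676, 552^8≡864, 552^16≡399, 552^32≡938, 552^64≡59, 552^128≡532 (mod 983).
552^246 = 552^(128+64+32+16+4+2) ≡ 474 (mod 983).
Check: 474² = 224676 ≡ 552 (mod 983). The two roots are 474 and 509.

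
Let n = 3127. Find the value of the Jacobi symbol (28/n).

1

Pull out 2^2: since 3127 ≡ 7 (mod 8), (2/3127) = +1, so (2/3127)^2 = +1.
Reciprocity: 7 ≡ 3 and 3127 ≡ 3 (mod 4), so (7/3127) = −(3127/7).
Reduce top mod 7: now compute (5/7).
Reciprocity: 5 ≡ 1 and 7 ≡ 3 (mod 4), so (5/7) = +(7/5).
Reduce top mod 5: now compute (2/5).
Pull out 2: since 5 ≡ 5 (mod 8), (2/5) = -1.
Reached (1/5) = 1. Collecting the sign flips along the way, the symbol is +1.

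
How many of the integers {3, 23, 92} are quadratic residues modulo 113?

0

(3/113) = -1 → non-residue.
(23/113) = -1 → non-residue.
(92/113) = -1 → non-residue.
Total quadratic residues among the 3: 0.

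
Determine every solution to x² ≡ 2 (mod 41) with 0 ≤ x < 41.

41 ≡ 1 (mod 4), so we find a root by search.
Trying successive values, 17² = 289 ≡ 2 (mod 41). The other root is 41 − 17 = 24.

17, 24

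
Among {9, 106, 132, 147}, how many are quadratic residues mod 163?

2

(9/163) = +1 → QR.
(106/163) = -1 → non-residue.
(132/163) = +1 → QR.
(147/163) = -1 → non-residue.
Total quadratic residues among the 4: 2.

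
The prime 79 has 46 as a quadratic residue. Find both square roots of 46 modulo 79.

Since 79 ≡ 3 (mod 4), a square root of 46 is 46^((79+1)/4) = 46^20 mod 79.
Repeated squaring: 46^2≡62, 46^4≡52, 46^8≡18, 46^16≡8 (mod 79).
46^20 = 46^(16+4) ≡ 21 (mod 79).
Check: 21² = 441 ≡ 46 (mod 79). The two roots are 21 and 58.

21, 58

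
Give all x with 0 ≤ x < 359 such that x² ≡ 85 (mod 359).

39, 320

Since 359 ≡ 3 (mod 4), a square root of 85 is 85^((359+1)/4) = 85^90 mod 359.
Repeated squaring: 85^2≡45, 85^4≡230, 85^8≡127, 85^16≡333, 85^32≡317, 85^64≡328 (mod 359).
85^90 = 85^(64+16+8+2) ≡ 320 (mod 359).
Check: 320² = 102400 ≡ 85 (mod 359). The two roots are 39 and 320.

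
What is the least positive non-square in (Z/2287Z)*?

3

(2/2287) = +1, so 2 is a residue.
(3/2287) = −1, so 3 is the smallest positive non-residue mod 2287.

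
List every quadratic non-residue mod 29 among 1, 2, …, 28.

Square k = 1,…,14 (k and 29−k give the same square):
1²=1, 2²=4, 3²=9, 4²=16, 5²=25, 6²≡7, 7²≡20, 8²≡6, 9²≡23, 10²≡13, 11²≡5, 12²≡28, 13²≡24, 14²≡22 (mod 29).
The residues are {1, 4, 5, 6, 7, 9, 13, 16, 20, 22, 23, 24, 25, 28}; the non-residues are the remaining 14 nonzero classes.

2 3 8 10 11 12 14 15 17 18 19 21 26 27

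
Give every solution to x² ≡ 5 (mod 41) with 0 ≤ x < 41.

13, 28

41 ≡ 1 (mod 4), so we find a root by search.
Trying successive values, 13² = 169 ≡ 5 (mod 41). The other root is 41 − 13 = 28.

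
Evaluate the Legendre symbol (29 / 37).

Euler's criterion: (29/37) ≡ 29^18 (mod 37).
29^2 ≡ 27 (mod 37)
29^4 ≡ 26 (mod 37)
29^8 ≡ 10 (mod 37)
29^16 ≡ 26 (mod 37)
29^18 = 29^(16+2) ≡ 36 (mod 37).
Result is 36 ≡ −1, so (29/37) = −1.

-1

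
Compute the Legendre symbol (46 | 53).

1

Pull out 2: since 53 ≡ 5 (mod 8), (2/53) = -1.
Reciprocity: 23 ≡ 3 and 53 ≡ 1 (mod 4), so (23/53) = +(53/23).
Reduce top mod 23: now compute (7/23).
Reciprocity: 7 ≡ 3 and 23 ≡ 3 (mod 4), so (7/23) = −(23/7).
Reduce top mod 7: now compute (2/7).
Pull out 2: since 7 ≡ 7 (mod 8), (2/7) = +1.
Reached (1/7) = 1. Collecting the sign flips along the way, the symbol is +1.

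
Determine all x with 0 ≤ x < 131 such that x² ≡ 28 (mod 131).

40, 91

Since 131 ≡ 3 (mod 4), a square root of 28 is 28^((131+1)/4) = 28^33 mod 131.
Repeated squaring: 28^2≡129, 28^4≡4, 28^8≡16, 28^16≡125, 28^32≡36 (mod 131).
28^33 = 28^(32+1) ≡ 91 (mod 131).
Check: 91² = 8281 ≡ 28 (mod 131). The two roots are 40 and 91.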